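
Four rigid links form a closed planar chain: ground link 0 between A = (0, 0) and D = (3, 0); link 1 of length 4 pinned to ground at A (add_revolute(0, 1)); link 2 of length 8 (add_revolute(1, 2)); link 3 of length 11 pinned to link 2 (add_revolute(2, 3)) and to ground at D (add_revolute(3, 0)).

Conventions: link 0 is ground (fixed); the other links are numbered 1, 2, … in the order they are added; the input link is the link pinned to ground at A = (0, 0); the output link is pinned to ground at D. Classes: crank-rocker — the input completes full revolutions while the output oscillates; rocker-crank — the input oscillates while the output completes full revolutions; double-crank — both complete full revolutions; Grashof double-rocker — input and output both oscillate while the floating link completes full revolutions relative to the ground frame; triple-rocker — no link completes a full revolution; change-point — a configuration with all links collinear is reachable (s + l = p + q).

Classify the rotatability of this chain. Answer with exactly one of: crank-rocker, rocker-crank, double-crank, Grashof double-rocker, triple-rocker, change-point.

lengths: ground=3, input=4, coupler=8, output=11
sorted: s=3 (shortest), l=11 (longest), p+q=12
s + l = 14 vs p + q = 12
s + l > p + q → non-Grashof → no link fully rotates → triple-rocker

triple-rocker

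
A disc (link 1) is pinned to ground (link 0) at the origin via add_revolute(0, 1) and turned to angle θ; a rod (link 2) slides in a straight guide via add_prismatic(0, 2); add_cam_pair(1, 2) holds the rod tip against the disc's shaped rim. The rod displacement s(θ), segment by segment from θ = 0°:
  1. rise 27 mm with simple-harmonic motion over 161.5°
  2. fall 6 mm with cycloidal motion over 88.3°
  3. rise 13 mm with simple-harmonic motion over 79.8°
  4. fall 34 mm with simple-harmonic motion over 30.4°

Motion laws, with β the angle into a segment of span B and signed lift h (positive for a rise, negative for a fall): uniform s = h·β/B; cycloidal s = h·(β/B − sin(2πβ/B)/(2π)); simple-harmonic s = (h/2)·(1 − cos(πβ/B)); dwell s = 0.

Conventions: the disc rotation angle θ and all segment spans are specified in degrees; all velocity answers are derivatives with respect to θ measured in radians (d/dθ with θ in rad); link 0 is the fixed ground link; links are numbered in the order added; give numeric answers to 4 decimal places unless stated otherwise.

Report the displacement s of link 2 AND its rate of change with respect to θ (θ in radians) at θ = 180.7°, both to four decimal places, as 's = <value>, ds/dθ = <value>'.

segment 1 (0° to 161.5°, simple-harmonic, h = 27) is passed completely: s = 0.0000 + (27) = 27.0000
θ = 180.7° falls in segment 2 (161.5° to 249.8°, cycloidal, h = -6): β = 180.7 − 161.5 = 19.2°, B = 88.3°; Δs = -6·(0.2174 − sin(2π·0.2174)/(2π)) = -0.3696; s = 27.0000 − 0.3696 = 26.6304
velocity in seg [161.5°–249.8°] (cycloidal), θ in radians: β = 19.2° = 0.3351 rad, B = 88.3° = 1.5411 rad; ds/dθ = (h/B)(1 − cos(2πβ/B)) = ((-6)/1.5411)(1 − cos(2π·0.2174)) = -3.102331 mm/rad

s = 26.6304, ds/dθ = -3.1023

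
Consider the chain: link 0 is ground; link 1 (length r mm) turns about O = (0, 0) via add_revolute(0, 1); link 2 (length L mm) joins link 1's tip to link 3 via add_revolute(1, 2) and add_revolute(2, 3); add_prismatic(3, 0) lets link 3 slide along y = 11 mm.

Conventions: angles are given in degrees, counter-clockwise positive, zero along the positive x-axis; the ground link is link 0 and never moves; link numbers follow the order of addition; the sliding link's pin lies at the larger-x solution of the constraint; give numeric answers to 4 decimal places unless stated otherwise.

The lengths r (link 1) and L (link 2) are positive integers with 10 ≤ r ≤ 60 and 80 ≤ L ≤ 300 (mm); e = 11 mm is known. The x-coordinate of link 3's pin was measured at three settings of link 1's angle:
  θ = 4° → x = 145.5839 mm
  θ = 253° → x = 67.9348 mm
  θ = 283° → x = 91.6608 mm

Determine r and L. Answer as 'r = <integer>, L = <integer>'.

constraint per measurement: (x − r cos θ)² + (r sin θ − e)² = L²
subtracting the θ₁ and θ₂ equations cancels the r² and L² terms:
r = (x₁² − x₂²) / (2[(x₁cos θ₁ + e sin θ₁) − (x₂cos θ₂ + e sin θ₂)]) = 47.0000 → r = 47
L² = (x₁ − r cos θ₁)² + (r sin θ₁ − e)² = 9800.9928 → L = 99.0000 → L = 99
check at θ₃=283°: x = 91.6608 (printed 91.6608) ✓

r = 47, L = 99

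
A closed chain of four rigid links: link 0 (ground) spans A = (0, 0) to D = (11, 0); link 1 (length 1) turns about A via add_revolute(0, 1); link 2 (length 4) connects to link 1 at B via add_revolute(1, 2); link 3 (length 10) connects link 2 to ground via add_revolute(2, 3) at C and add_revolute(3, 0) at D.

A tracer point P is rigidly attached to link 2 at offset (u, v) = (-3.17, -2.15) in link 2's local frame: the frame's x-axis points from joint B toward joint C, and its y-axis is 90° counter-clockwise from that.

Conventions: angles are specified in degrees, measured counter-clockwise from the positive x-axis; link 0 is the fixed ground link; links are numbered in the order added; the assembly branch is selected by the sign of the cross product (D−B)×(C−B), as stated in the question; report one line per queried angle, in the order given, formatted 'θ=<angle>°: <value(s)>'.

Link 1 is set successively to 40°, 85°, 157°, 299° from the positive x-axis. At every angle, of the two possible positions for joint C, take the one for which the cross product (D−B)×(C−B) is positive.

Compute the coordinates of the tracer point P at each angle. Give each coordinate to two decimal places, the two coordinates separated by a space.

A=(0,0), D=(11.00,0)
θ=40°: B = A + 1.00·(cos40°, sin40°) = (0.7660, 0.6428)
θ=40°: |BD| = 10.2541
θ=40°: circle(B,4.00) ∩ circle(D,10.00): a=1.0311, h=3.8648
θ=40°:   candidates: C₊=(2.0374,4.4354) cross=39.630; C₋=(1.5529,-3.2791) cross=-39.630
θ=40°:   branch + wants cross > 0 → take C=(2.0374,4.4354) (cross=39.630)
θ=40°: ex = (C−B)/|BC| = (0.3178,0.9481); ey = (-0.9481,0.3178)
θ=40°: P = B + -3.17·ex + -2.15·ey = (1.7970,-3.0462)
θ=85°: B = A + 1.00·(cos85°, sin85°) = (0.0872, 0.9962)
θ=85°: |BD| = 10.9582
θ=85°: circle(B,4.00) ∩ circle(D,10.00): a=1.6464, h=3.6455
θ=85°:   candidates: C₊=(2.0581,4.4769) cross=39.948; C₋=(1.3953,-2.7839) cross=-39.948
θ=85°:   branch + wants cross > 0 → take C=(2.0581,4.4769) (cross=39.948)
θ=85°: ex = (C−B)/|BC| = (0.4927,0.8702); ey = (-0.8702,0.4927)
θ=85°: P = B + -3.17·ex + -2.15·ey = (0.3961,-2.8217)
θ=157°: B = A + 1.00·(cos157°, sin157°) = (-0.9205, 0.3907)
θ=157°: |BD| = 11.9269
θ=157°: circle(B,4.00) ∩ circle(D,10.00): a=2.4420, h=3.1681
θ=157°:   candidates: C₊=(1.6240,3.4771) cross=37.785; C₋=(1.4164,-2.8556) cross=-37.785
θ=157°:   branch + wants cross > 0 → take C=(1.6240,3.4771) (cross=37.785)
θ=157°: ex = (C−B)/|BC| = (0.6361,0.7716); ey = (-0.7716,0.6361)
θ=157°: P = B + -3.17·ex + -2.15·ey = (-1.2781,-3.4229)
θ=299°: B = A + 1.00·(cos299°, sin299°) = (0.4848, -0.8746)
θ=299°: |BD| = 10.5515
θ=299°: circle(B,4.00) ∩ circle(D,10.00): a=1.2953, h=3.7845
θ=299°:   candidates: C₊=(1.4619,3.0042) cross=39.932; C₋=(2.0893,-4.5387) cross=-39.932
θ=299°:   branch + wants cross > 0 → take C=(1.4619,3.0042) (cross=39.932)
θ=299°: ex = (C−B)/|BC| = (0.2443,0.9697); ey = (-0.9697,0.2443)
θ=299°: P = B + -3.17·ex + -2.15·ey = (1.7953,-4.4738)

θ=40°: 1.80 -3.05
θ=85°: 0.40 -2.82
θ=157°: -1.28 -3.42
θ=299°: 1.80 -4.47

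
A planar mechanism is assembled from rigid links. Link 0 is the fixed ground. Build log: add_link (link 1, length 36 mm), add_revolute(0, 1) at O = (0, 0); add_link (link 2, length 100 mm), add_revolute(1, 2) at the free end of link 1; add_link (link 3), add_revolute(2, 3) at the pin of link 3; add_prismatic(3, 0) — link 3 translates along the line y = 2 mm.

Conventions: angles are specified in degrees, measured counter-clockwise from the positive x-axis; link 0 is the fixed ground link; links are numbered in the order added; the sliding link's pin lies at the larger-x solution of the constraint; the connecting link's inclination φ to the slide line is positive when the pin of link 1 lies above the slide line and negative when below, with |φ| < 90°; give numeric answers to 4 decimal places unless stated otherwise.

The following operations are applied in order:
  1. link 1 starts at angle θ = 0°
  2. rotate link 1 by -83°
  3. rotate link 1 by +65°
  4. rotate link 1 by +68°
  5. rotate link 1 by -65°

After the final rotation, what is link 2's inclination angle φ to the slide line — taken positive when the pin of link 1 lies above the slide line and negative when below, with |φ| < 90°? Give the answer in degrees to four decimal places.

geometry: r = 36 mm, L = 100 mm, e = 2 mm; θ starts at 0°
rotate link 1 by -83°: θ ← 0° -83° = -83°
rotate link 1 by +65°: θ ← -83° +65° = -18°
rotate link 1 by +68°: θ ← -18° +68° = 50°
rotate link 1 by -65°: θ ← 50° -65° = -15°
h = r sin θ − e = -9.317486 − 2 = -11.317486
sin φ = h / L = -11.317486 / 100 = -0.11317486
φ = arcsin(-0.11317486) = -6.498365°

-6.4984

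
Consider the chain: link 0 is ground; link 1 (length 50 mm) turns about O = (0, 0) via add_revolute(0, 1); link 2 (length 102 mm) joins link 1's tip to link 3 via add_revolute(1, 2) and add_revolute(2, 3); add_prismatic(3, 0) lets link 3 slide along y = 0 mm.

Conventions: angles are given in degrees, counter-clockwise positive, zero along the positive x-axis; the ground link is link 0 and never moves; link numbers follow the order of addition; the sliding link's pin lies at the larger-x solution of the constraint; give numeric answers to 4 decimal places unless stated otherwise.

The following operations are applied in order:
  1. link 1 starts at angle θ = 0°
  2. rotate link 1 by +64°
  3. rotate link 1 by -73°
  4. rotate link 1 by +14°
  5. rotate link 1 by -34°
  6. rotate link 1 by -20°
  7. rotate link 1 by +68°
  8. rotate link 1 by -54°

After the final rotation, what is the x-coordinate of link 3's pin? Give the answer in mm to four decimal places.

geometry: r = 50 mm, L = 102 mm, e = 0 mm; θ starts at 0°
rotate link 1 by +64°: θ ← 0° +64° = 64°
rotate link 1 by -73°: θ ← 64° -73° = -9°
rotate link 1 by +14°: θ ← -9° +14° = 5°
rotate link 1 by -34°: θ ← 5° -34° = -29°
rotate link 1 by -20°: θ ← -29° -20° = -49°
rotate link 1 by +68°: θ ← -49° +68° = 19°
rotate link 1 by -54°: θ ← 19° -54° = -35°
crank pin P = (r cos θ, r sin θ) = (40.957602, -28.678822)
h = r sin θ − e = -28.678822 − 0 = -28.678822
x = r cos θ + √(L² − h²) = 40.957602 + 97.885265 = 138.842868

138.8429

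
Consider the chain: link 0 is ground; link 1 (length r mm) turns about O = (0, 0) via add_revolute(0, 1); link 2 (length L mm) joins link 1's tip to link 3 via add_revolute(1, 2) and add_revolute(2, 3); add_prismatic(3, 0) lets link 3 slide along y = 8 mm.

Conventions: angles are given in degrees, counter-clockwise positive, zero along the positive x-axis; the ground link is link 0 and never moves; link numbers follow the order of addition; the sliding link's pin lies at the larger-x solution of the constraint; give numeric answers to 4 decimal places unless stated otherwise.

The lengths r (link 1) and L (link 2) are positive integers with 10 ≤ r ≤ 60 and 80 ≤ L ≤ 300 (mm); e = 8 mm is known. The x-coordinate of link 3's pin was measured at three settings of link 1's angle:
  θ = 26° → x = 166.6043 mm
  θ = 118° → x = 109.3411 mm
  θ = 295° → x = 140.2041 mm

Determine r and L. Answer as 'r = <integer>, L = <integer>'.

constraint per measurement: (x − r cos θ)² + (r sin θ − e)² = L²
subtracting the θ₁ and θ₂ equations cancels the r² and L² terms:
r = (x₁² − x₂²) / (2[(x₁cos θ₁ + e sin θ₁) − (x₂cos θ₂ + e sin θ₂)]) = 40.0000 → r = 40
L² = (x₁ − r cos θ₁)² + (r sin θ₁ − e)² = 17160.9990 → L = 131.0000 → L = 131
check at θ₃=295°: x = 140.2041 (printed 140.2041) ✓

r = 40, L = 131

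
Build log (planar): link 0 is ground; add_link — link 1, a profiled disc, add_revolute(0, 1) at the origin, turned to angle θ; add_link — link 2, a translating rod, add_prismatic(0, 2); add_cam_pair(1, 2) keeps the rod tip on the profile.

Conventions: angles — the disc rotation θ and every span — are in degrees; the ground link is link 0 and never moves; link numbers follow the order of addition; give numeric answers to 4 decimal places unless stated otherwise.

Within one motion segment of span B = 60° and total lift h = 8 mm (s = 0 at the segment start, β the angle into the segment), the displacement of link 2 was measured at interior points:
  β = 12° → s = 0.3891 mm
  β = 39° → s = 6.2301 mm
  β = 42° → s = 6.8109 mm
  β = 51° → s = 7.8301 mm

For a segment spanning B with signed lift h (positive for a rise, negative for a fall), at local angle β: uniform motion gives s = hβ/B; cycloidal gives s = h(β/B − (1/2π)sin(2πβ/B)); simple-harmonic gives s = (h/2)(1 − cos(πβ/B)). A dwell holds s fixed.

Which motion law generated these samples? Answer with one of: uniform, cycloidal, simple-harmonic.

candidates at β/B = r: uniform s = h·r (linear in β); cycloidal s = h·(r − sin(2πr)/(2π)); simple-harmonic s = (h/2)(1 − cos(πr))
β=12°: printed 0.3891 | uniform 1.6000, cycloidal 0.3891, simple-harmonic 0.7639
β=39°: printed 6.2301 | uniform 5.2000, cycloidal 6.2301, simple-harmonic 5.8160
β=42°: printed 6.8109 | uniform 5.6000, cycloidal 6.8109, simple-harmonic 6.3511
β=51°: printed 7.8301 | uniform 6.8000, cycloidal 7.8301, simple-harmonic 7.5640
only one law matches every sample → cycloidal

cycloidal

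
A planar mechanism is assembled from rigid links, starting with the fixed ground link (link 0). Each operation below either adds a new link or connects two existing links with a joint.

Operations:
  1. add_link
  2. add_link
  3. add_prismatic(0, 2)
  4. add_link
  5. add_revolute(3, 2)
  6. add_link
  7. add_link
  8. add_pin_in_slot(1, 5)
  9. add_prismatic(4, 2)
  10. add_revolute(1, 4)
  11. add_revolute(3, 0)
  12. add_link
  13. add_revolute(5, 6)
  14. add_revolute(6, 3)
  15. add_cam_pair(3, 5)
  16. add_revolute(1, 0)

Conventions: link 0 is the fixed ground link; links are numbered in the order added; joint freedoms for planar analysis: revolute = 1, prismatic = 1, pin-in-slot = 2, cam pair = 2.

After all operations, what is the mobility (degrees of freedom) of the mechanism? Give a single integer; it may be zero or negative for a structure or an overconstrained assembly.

(L,J1,J2)=(1,0,0); link0 fixed
link1: (2,0,0)
link2: (3,0,0)
P 0-2 [J1]: (3,1,0)
link3: (4,1,0)
R 3-2 [J1]: (4,2,0)
link4: (5,2,0)
link5: (6,2,0)
PS 1-5 [J2]: (6,2,1)
P 4-2 [J1]: (6,3,1)
R 1-4 [J1]: (6,4,1)
R 3-0 [J1]: (6,5,1)
link6: (7,5,1)
R 5-6 [J1]: (7,6,1)
R 6-3 [J1]: (7,7,1)
C 3-5 [J2]: (7,7,2)
R 1-0 [J1]: (7,8,2)
Grübler: 3·6 − 2·8 − 2 = 0

M = 0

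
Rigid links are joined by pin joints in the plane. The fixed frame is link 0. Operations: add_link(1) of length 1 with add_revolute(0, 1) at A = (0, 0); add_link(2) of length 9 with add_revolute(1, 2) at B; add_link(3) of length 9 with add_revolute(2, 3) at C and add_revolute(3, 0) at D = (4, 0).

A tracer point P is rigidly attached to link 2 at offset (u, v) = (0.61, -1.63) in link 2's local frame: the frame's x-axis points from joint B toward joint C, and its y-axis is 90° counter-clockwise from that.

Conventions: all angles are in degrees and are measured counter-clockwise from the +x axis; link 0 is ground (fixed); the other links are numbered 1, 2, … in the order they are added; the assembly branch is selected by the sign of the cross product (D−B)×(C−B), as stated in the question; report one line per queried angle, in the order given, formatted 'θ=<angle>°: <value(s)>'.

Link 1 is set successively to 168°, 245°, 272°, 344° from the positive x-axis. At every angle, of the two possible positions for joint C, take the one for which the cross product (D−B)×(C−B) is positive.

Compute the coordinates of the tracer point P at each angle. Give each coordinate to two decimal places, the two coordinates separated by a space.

A=(0,0), D=(4.00,0)
θ=168°: B = A + 1.00·(cos168°, sin168°) = (-0.9781, 0.2079)
θ=168°: |BD| = 4.9825
θ=168°: circle(B,9.00) ∩ circle(D,9.00): a=2.4912, h=8.6483
θ=168°:   candidates: C₊=(1.8718,8.7448) cross=43.090; C₋=(1.1500,-8.5368) cross=-43.090
θ=168°:   branch + wants cross > 0 → take C=(1.8718,8.7448) (cross=43.090)
θ=168°: ex = (C−B)/|BC| = (0.3167,0.9485); ey = (-0.9485,0.3167)
θ=168°: P = B + 0.61·ex + -1.63·ey = (0.7611,0.2704)
θ=245°: B = A + 1.00·(cos245°, sin245°) = (-0.4226, -0.9063)
θ=245°: |BD| = 4.5145
θ=245°: circle(B,9.00) ∩ circle(D,9.00): a=2.2573, h=8.7123
θ=245°:   candidates: C₊=(0.0397,8.0818) cross=39.332; C₋=(3.5377,-8.9881) cross=-39.332
θ=245°:   branch + wants cross > 0 → take C=(0.0397,8.0818) (cross=39.332)
θ=245°: ex = (C−B)/|BC| = (0.0514,0.9987); ey = (-0.9987,0.0514)
θ=245°: P = B + 0.61·ex + -1.63·ey = (1.2366,-0.3808)
θ=272°: B = A + 1.00·(cos272°, sin272°) = (0.0349, -0.9994)
θ=272°: |BD| = 4.0891
θ=272°: circle(B,9.00) ∩ circle(D,9.00): a=2.0446, h=8.7647
θ=272°:   candidates: C₊=(-0.1247,7.9992) cross=35.840; C₋=(4.1596,-8.9986) cross=-35.840
θ=272°:   branch + wants cross > 0 → take C=(-0.1247,7.9992) (cross=35.840)
θ=272°: ex = (C−B)/|BC| = (-0.0177,0.9998); ey = (-0.9998,-0.0177)
θ=272°: P = B + 0.61·ex + -1.63·ey = (1.6538,-0.3606)
θ=344°: B = A + 1.00·(cos344°, sin344°) = (0.9613, -0.2756)
θ=344°: |BD| = 3.0512
θ=344°: circle(B,9.00) ∩ circle(D,9.00): a=1.5256, h=8.8698
θ=344°:   candidates: C₊=(1.6794,8.6957) cross=27.064; C₋=(3.2819,-8.9713) cross=-27.064
θ=344°:   branch + wants cross > 0 → take C=(1.6794,8.6957) (cross=27.064)
θ=344°: ex = (C−B)/|BC| = (0.0798,0.9968); ey = (-0.9968,0.0798)
θ=344°: P = B + 0.61·ex + -1.63·ey = (2.6347,0.2024)

θ=168°: 0.76 0.27
θ=245°: 1.24 -0.38
θ=272°: 1.65 -0.36
θ=344°: 2.63 0.20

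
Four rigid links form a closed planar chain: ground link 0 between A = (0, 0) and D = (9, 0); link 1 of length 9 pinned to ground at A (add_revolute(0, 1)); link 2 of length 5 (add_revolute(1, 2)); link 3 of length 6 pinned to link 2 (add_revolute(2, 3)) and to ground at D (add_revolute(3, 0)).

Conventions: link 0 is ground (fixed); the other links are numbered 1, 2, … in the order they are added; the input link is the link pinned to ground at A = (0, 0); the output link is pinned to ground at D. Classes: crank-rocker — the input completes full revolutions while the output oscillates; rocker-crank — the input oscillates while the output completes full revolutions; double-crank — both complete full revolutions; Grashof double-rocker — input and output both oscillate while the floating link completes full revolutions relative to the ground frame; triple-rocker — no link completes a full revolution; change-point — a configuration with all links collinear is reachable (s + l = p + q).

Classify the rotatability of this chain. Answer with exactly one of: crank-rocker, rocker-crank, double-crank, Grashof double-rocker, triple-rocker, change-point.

lengths: ground=9, input=9, coupler=5, output=6
sorted: s=5 (shortest), l=9 (longest), p+q=15
s + l = 14 vs p + q = 15
s + l < p + q (Grashof) with shortest = coupler link → Grashof double-rocker

Grashof double-rocker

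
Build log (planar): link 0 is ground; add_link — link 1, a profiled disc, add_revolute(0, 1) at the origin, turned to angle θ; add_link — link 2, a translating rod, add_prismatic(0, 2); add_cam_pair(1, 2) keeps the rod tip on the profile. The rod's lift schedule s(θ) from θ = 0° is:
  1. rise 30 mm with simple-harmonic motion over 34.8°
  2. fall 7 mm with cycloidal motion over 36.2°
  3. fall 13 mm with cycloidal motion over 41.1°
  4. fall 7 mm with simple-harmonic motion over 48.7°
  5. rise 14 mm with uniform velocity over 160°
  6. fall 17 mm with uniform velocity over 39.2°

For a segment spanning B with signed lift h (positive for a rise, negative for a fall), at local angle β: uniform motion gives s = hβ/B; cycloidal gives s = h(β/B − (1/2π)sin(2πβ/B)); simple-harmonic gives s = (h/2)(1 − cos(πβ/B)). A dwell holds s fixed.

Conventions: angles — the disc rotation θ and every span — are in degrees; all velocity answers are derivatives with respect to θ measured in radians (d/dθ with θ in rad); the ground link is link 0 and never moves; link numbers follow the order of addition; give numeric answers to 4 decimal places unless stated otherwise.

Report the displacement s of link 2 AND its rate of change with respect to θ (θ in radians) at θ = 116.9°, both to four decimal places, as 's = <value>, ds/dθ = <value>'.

seg 1 [0°–34.8°] simple-harmonic, h=30: full span → s += 30 → s = 30.0000
seg 2 [34.8°–71°] cycloidal, h=-7: full span → s += -7 → s = 23.0000
seg 3 [71°–112.1°] cycloidal, h=-13: full span → s += -13 → s = 10.0000
seg 4 [112.1°–160.8°] simple-harmonic, h=-7: θ=116.9° here. β=4.8, B=48.7. -7/2·(1 − cos(π·0.0986)) = -0.1665 → s = 9.8335
velocity in seg [112.1°–160.8°] (simple-harmonic), θ in radians: β = 4.8° = 0.0838 rad, B = 48.7° = 0.8500 rad; ds/dθ = (πh/(2B)) sin(πβ/B) = (π·(-7)/(2·0.8500)) sin(π·0.0986) = -3.941953 mm/rad

s = 9.8335, ds/dθ = -3.9420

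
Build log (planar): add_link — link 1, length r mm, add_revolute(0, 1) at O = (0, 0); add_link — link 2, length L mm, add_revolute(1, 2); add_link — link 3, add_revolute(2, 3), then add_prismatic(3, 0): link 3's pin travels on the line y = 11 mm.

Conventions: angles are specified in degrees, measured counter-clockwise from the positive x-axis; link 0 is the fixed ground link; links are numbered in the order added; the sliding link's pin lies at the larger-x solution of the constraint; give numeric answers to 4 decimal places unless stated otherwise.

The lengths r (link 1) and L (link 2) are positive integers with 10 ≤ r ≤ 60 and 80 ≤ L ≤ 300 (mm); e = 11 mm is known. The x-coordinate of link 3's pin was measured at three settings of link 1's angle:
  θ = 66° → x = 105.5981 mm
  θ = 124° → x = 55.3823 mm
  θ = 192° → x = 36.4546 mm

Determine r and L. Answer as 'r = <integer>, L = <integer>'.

constraint per measurement: (x − r cos θ)² + (r sin θ − e)² = L²
subtracting the θ₁ and θ₂ equations cancels the r² and L² terms:
r = (x₁² − x₂²) / (2[(x₁cos θ₁ + e sin θ₁) − (x₂cos θ₂ + e sin θ₂)]) = 54.0000 → r = 54
L² = (x₁ − r cos θ₁)² + (r sin θ₁ − e)² = 8464.0001 → L = 92.0000 → L = 92
check at θ₃=192°: x = 36.4546 (printed 36.4546) ✓

r = 54, L = 92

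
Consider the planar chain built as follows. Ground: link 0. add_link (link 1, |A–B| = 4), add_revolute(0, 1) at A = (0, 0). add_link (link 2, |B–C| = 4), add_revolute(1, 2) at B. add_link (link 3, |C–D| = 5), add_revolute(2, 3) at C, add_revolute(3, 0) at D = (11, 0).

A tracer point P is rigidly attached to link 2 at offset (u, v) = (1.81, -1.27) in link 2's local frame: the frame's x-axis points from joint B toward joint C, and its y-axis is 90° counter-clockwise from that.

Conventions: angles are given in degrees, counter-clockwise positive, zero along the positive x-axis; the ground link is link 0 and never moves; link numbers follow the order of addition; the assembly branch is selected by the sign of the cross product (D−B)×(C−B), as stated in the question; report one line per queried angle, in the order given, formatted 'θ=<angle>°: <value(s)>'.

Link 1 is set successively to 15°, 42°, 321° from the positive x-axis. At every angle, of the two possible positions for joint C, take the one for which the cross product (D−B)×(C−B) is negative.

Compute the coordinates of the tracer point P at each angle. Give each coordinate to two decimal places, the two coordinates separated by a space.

A=(0,0), D=(11.00,0)
θ=15°: B = A + 4.00·(cos15°, sin15°) = (3.8637, 1.0353)
θ=15°: |BD| = 7.2110
θ=15°: circle(B,4.00) ∩ circle(D,5.00): a=2.9815, h=2.6666
θ=15°:   candidates: C₊=(7.1971,3.2462) cross=19.229; C₋=(6.4314,-2.0318) cross=-19.229
θ=15°:   branch - wants cross < 0 → take C=(6.4314,-2.0318) (cross=-19.229)
θ=15°: ex = (C−B)/|BC| = (0.6419,-0.7668); ey = (0.7668,0.6419)
θ=15°: P = B + 1.81·ex + -1.27·ey = (4.0518,-1.1678)
θ=42°: B = A + 4.00·(cos42°, sin42°) = (2.9726, 2.6765)
θ=42°: |BD| = 8.4619
θ=42°: circle(B,4.00) ∩ circle(D,5.00): a=3.6991, h=1.5220
θ=42°:   candidates: C₊=(6.9632,2.9503) cross=12.879; C₋=(6.0004,0.0626) cross=-12.879
θ=42°:   branch - wants cross < 0 → take C=(6.0004,0.0626) (cross=-12.879)
θ=42°: ex = (C−B)/|BC| = (0.7570,-0.6535); ey = (0.6535,0.7570)
θ=42°: P = B + 1.81·ex + -1.27·ey = (3.5128,0.5324)
θ=321°: B = A + 4.00·(cos321°, sin321°) = (3.1086, -2.5173)
θ=321°: |BD| = 8.2832
θ=321°: circle(B,4.00) ∩ circle(D,5.00): a=3.5983, h=1.7470
θ=321°:   candidates: C₊=(6.0058,0.2406) cross=14.471; C₋=(7.0676,-3.0881) cross=-14.471
θ=321°:   branch - wants cross < 0 → take C=(7.0676,-3.0881) (cross=-14.471)
θ=321°: ex = (C−B)/|BC| = (0.9898,-0.1427); ey = (0.1427,0.9898)
θ=321°: P = B + 1.81·ex + -1.27·ey = (4.7188,-4.0326)

θ=15°: 4.05 -1.17
θ=42°: 3.51 0.53
θ=321°: 4.72 -4.03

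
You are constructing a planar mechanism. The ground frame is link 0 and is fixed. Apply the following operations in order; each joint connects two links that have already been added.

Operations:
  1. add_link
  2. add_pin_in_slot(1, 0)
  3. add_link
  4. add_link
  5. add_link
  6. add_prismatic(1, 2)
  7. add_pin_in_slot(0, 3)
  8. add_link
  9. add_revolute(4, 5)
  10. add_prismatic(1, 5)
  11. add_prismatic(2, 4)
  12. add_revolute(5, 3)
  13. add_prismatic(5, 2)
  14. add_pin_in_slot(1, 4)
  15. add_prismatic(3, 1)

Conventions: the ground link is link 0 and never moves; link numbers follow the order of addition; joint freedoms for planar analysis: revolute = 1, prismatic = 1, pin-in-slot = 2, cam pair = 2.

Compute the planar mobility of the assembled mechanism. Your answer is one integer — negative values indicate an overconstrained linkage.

ground; <1,0,0>
#1 <2,0,0>
PS:1↔0 J2 <2,0,1>
#2 <3,0,1>
#3 <4,0,1>
#4 <5,0,1>
P:1↔2 J1 <5,1,1>
PS:0↔3 J2 <5,1,2>
#5 <6,1,2>
R:4↔5 J1 <6,2,2>
P:1↔5 J1 <6,3,2>
P:2↔4 J1 <6,4,2>
R:5↔3 J1 <6,5,2>
P:5↔2 J1 <6,6,2>
PS:1↔4 J2 <6,6,3>
P:3↔1 J1 <6,7,3>
3×5 − 2×7 − 1×3 = -2

M = -2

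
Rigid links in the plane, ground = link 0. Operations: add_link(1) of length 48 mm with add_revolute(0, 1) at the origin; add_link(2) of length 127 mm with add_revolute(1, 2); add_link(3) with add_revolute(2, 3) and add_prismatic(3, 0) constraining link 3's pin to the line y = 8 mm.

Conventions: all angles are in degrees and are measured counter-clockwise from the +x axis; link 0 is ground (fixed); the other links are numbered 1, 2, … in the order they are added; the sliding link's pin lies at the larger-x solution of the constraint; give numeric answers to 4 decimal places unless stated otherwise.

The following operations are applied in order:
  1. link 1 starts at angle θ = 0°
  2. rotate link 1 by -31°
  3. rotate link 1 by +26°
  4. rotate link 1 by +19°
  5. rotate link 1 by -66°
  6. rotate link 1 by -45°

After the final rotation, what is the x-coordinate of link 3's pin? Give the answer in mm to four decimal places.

geometry: r = 48 mm, L = 127 mm, e = 8 mm; θ starts at 0°
rotate link 1 by -31°: θ ← 0° -31° = -31°
rotate link 1 by +26°: θ ← -31° +26° = -5°
rotate link 1 by +19°: θ ← -5° +19° = 14°
rotate link 1 by -66°: θ ← 14° -66° = -52°
rotate link 1 by -45°: θ ← -52° -45° = -97°
crank pin P = (r cos θ, r sin θ) = (-5.849728, -47.642215)
h = r sin θ − e = -47.642215 − 8 = -55.642215
x = r cos θ + √(L² − h²) = -5.849728 + 114.161920 = 108.312191

108.3122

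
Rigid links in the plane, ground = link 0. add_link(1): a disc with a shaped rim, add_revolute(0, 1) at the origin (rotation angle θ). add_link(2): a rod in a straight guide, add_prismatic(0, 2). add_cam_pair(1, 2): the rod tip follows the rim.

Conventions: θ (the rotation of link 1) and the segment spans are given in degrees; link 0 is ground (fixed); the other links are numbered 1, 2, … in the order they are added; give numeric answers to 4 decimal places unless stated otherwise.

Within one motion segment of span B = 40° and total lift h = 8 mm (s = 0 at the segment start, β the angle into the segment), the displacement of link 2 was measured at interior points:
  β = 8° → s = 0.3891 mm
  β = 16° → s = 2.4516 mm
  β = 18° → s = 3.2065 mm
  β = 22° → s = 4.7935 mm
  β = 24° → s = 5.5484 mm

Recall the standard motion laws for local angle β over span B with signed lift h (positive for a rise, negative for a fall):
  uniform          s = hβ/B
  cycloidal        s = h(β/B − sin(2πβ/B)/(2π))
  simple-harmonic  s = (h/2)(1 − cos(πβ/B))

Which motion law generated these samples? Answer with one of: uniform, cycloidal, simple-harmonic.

candidates at β/B = r: uniform s = h·r (linear in β); cycloidal s = h·(r − sin(2πr)/(2π)); simple-harmonic s = (h/2)(1 − cos(πr))
β=8°: printed 0.3891 | uniform 1.6000, cycloidal 0.3891, simple-harmonic 0.7639
β=16°: printed 2.4516 | uniform 3.2000, cycloidal 2.4516, simple-harmonic 2.7639
β=18°: printed 3.2065 | uniform 3.6000, cycloidal 3.2065, simple-harmonic 3.3743
β=22°: printed 4.7935 | uniform 4.4000, cycloidal 4.7935, simple-harmonic 4.6257
β=24°: printed 5.5484 | uniform 4.8000, cycloidal 5.5484, simple-harmonic 5.2361
only one law matches every sample → cycloidal

cycloidal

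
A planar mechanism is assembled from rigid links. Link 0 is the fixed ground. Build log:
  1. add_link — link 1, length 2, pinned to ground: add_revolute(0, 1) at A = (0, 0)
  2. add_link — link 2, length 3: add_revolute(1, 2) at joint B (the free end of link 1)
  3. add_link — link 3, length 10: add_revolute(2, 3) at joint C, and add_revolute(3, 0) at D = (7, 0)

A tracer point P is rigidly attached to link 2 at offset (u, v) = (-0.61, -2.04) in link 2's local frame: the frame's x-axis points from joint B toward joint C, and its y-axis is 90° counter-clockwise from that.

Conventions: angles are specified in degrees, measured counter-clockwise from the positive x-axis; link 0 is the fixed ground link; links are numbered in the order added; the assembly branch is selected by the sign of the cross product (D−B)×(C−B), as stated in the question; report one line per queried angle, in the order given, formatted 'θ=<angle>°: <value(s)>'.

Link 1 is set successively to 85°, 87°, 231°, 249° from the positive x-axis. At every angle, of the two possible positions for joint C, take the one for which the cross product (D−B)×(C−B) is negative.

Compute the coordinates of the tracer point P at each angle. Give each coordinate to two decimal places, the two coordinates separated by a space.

A=(0,0), D=(7.00,0)
θ=85°: B = A + 2.00·(cos85°, sin85°) = (0.1743, 1.9924)
θ=85°: |BD| = 7.1105
θ=85°: circle(B,3.00) ∩ circle(D,10.00): a=-2.8437, h=0.9557
θ=85°:   candidates: C₊=(-2.2877,3.7066) cross=6.796; C₋=(-2.8233,1.8718) cross=-6.796
θ=85°:   branch - wants cross < 0 → take C=(-2.8233,1.8718) (cross=-6.796)
θ=85°: ex = (C−B)/|BC| = (-0.9992,-0.0402); ey = (0.0402,-0.9992)
θ=85°: P = B + -0.61·ex + -2.04·ey = (0.7018,4.0553)
θ=87°: B = A + 2.00·(cos87°, sin87°) = (0.1047, 1.9973)
θ=87°: |BD| = 7.1788
θ=87°: circle(B,3.00) ∩ circle(D,10.00): a=-2.7488, h=1.2018
θ=87°:   candidates: C₊=(-2.2012,3.9164) cross=8.627; C₋=(-2.8699,1.6077) cross=-8.627
θ=87°:   branch - wants cross < 0 → take C=(-2.8699,1.6077) (cross=-8.627)
θ=87°: ex = (C−B)/|BC| = (-0.9915,-0.1299); ey = (0.1299,-0.9915)
θ=87°: P = B + -0.61·ex + -2.04·ey = (0.4446,4.0992)
θ=231°: B = A + 2.00·(cos231°, sin231°) = (-1.2586, -1.5543)
θ=231°: |BD| = 8.4036
θ=231°: circle(B,3.00) ∩ circle(D,10.00): a=-1.2125, h=2.7441
θ=231°:   candidates: C₊=(-2.9578,0.9182) cross=23.060; C₋=(-1.9427,-4.4753) cross=-23.060
θ=231°:   branch - wants cross < 0 → take C=(-1.9427,-4.4753) (cross=-23.060)
θ=231°: ex = (C−B)/|BC| = (-0.2280,-0.9737); ey = (0.9737,-0.2280)
θ=231°: P = B + -0.61·ex + -2.04·ey = (-3.1058,-0.4952)
θ=249°: B = A + 2.00·(cos249°, sin249°) = (-0.7167, -1.8672)
θ=249°: |BD| = 7.9394
θ=249°: circle(B,3.00) ∩ circle(D,10.00): a=-1.7612, h=2.4286
θ=249°:   candidates: C₊=(-2.9997,0.0792) cross=19.282; C₋=(-1.8574,-4.6419) cross=-19.282
θ=249°:   branch - wants cross < 0 → take C=(-1.8574,-4.6419) (cross=-19.282)
θ=249°: ex = (C−B)/|BC| = (-0.3802,-0.9249); ey = (0.9249,-0.3802)
θ=249°: P = B + -0.61·ex + -2.04·ey = (-2.3716,-0.5273)

θ=85°: 0.70 4.06
θ=87°: 0.44 4.10
θ=231°: -3.11 -0.50
θ=249°: -2.37 -0.53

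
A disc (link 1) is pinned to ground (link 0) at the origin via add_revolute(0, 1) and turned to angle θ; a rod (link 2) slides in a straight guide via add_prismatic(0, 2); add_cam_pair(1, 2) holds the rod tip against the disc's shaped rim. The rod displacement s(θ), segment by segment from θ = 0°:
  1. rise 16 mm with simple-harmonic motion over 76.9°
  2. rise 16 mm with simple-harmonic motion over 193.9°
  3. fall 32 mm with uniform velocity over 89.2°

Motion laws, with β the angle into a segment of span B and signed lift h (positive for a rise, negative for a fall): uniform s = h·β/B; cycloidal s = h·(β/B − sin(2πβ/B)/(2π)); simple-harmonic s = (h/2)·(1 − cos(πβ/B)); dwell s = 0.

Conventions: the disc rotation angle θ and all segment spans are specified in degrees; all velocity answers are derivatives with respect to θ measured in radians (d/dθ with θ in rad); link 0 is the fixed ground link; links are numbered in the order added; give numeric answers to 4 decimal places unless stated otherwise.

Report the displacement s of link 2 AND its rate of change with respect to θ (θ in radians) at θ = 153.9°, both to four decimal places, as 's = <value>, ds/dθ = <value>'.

segment 1 (0° to 76.9°, simple-harmonic, h = 16) is passed completely: s = 0.0000 + (16) = 16.0000
θ = 153.9° falls in segment 2 (76.9° to 270.8°, simple-harmonic, h = 16): β = 153.9 − 76.9 = 77°, B = 193.9°; Δs = 16/2·(1 − cos(π·0.3971)) = 5.4589; s = 16.0000 + 5.4589 = 21.4589
velocity in seg [76.9°–270.8°] (simple-harmonic), θ in radians: β = 77° = 1.3439 rad, B = 193.9° = 3.3842 rad; ds/dθ = (πh/(2B)) sin(πβ/B) = (π·16/(2·3.3842)) sin(π·0.3971) = 7.041917 mm/rad

s = 21.4589, ds/dθ = 7.0419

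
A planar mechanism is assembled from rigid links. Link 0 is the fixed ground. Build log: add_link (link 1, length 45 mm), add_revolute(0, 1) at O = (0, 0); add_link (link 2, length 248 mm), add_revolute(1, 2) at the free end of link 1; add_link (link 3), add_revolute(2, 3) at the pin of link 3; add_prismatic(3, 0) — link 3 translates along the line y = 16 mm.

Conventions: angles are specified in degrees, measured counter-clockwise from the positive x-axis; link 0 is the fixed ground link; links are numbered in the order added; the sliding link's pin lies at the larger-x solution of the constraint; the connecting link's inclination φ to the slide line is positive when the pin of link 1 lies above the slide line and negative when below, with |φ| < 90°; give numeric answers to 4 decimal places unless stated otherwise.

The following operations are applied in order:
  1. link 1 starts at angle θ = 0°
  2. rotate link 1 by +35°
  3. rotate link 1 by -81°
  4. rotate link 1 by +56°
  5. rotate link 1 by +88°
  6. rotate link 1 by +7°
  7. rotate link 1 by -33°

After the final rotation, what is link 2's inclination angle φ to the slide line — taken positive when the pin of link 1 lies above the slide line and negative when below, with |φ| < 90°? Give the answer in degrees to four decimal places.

geometry: r = 45 mm, L = 248 mm, e = 16 mm; θ starts at 0°
rotate link 1 by +35°: θ ← 0° +35° = 35°
rotate link 1 by -81°: θ ← 35° -81° = -46°
rotate link 1 by +56°: θ ← -46° +56° = 10°
rotate link 1 by +88°: θ ← 10° +88° = 98°
rotate link 1 by +7°: θ ← 98° +7° = 105°
rotate link 1 by -33°: θ ← 105° -33° = 72°
h = r sin θ − e = 42.797543 − 16 = 26.797543
sin φ = h / L = 26.797543 / 248 = 0.10805461
φ = arcsin(0.10805461) = 6.203184°

6.2032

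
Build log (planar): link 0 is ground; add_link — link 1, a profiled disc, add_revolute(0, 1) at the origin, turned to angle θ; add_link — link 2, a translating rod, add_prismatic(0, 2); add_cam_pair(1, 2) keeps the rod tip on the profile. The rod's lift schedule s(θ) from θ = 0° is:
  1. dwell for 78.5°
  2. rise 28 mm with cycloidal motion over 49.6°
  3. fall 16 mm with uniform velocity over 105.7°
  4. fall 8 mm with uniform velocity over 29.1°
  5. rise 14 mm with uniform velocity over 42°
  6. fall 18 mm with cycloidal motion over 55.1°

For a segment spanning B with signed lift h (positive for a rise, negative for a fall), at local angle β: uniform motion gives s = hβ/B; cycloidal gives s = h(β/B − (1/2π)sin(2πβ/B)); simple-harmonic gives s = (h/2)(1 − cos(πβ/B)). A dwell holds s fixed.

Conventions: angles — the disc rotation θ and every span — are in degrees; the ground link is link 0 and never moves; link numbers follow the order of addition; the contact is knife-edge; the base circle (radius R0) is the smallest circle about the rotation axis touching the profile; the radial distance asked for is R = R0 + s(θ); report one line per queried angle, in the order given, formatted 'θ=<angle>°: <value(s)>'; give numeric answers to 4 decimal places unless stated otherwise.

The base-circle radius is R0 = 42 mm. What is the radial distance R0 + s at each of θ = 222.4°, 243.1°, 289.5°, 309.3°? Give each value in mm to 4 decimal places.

seg 1 [0°–78.5°] dwell: s stays 0.0000
seg 2 [78.5°–128.1°] cycloidal, h=28: full span → s += 28 → s = 28.0000
seg 3 [128.1°–233.8°] uniform, h=-16: θ=222.4° here. β=94.3, B=105.7. -16·94.3/105.7 = -14.2744 → s = 13.7256
seg 3 [128.1°–233.8°] uniform, h=-16: full span → s += -16 → s = 12.0000
seg 4 [233.8°–262.9°] uniform, h=-8: θ=243.1° here. β=9.3, B=29.1. -8·9.3/29.1 = -2.5567 → s = 9.4433
seg 4 [233.8°–262.9°] uniform, h=-8: full span → s += -8 → s = 4.0000
seg 5 [262.9°–304.9°] uniform, h=14: θ=289.5° here. β=26.6, B=42. 14·26.6/42 = 8.8667 → s = 12.8667
seg 5 [262.9°–304.9°] uniform, h=14: full span → s += 14 → s = 18.0000
seg 6 [304.9°–360°] cycloidal, h=-18: θ=309.3° here. β=4.4, B=55.1. -18·(0.0799 − sin(2π·0.0799)/(2π)) = -0.0596 → s = 17.9404
θ=222.4°: R = R0 + s = 42 + 13.7256 = 55.7256
θ=243.1°: R = R0 + s = 42 + 9.4433 = 51.4433
θ=289.5°: R = R0 + s = 42 + 12.8667 = 54.8667
θ=309.3°: R = R0 + s = 42 + 17.9404 = 59.9404

θ=222.4°: 55.7256
θ=243.1°: 51.4433
θ=289.5°: 54.8667
θ=309.3°: 59.9404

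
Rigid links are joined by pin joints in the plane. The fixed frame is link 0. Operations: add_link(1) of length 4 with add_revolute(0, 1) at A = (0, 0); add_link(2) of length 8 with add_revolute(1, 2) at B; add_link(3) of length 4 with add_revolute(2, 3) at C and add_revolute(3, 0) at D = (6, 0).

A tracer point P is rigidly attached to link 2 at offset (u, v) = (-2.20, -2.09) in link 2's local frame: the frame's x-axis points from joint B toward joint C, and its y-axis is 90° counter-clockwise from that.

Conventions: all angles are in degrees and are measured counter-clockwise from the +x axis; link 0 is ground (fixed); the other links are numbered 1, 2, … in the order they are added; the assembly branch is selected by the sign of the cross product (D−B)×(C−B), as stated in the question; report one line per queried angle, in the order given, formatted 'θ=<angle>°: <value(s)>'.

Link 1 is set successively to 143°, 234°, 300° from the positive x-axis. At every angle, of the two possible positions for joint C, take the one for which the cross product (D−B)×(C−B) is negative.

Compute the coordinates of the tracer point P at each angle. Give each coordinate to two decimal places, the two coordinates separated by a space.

A=(0,0), D=(6.00,0)
θ=143°: B = A + 4.00·(cos143°, sin143°) = (-3.1945, 2.4073)
θ=143°: |BD| = 9.5044
θ=143°: circle(B,8.00) ∩ circle(D,4.00): a=7.2774, h=3.3227
θ=143°:   candidates: C₊=(4.6871,3.7784) cross=31.580; C₋=(3.0040,-2.6502) cross=-31.580
θ=143°:   branch - wants cross < 0 → take C=(3.0040,-2.6502) (cross=-31.580)
θ=143°: ex = (C−B)/|BC| = (0.7748,-0.6322); ey = (0.6322,0.7748)
θ=143°: P = B + -2.20·ex + -2.09·ey = (-6.2204,2.1787)
θ=234°: B = A + 4.00·(cos234°, sin234°) = (-2.3511, -3.2361)
θ=234°: |BD| = 8.9562
θ=234°: circle(B,8.00) ∩ circle(D,4.00): a=7.1578, h=3.5729
θ=234°:   candidates: C₊=(3.0321,2.6817) cross=32.000; C₋=(5.6141,-3.9813) cross=-32.000
θ=234°:   branch - wants cross < 0 → take C=(5.6141,-3.9813) (cross=-32.000)
θ=234°: ex = (C−B)/|BC| = (0.9957,-0.0932); ey = (0.0932,0.9957)
θ=234°: P = B + -2.20·ex + -2.09·ey = (-4.7363,-5.1120)
θ=300°: B = A + 4.00·(cos300°, sin300°) = (2.0000, -3.4641)
θ=300°: |BD| = 5.2915
θ=300°: circle(B,8.00) ∩ circle(D,4.00): a=7.1813, h=3.5254
θ=300°:   candidates: C₊=(5.1206,3.9021) cross=18.655; C₋=(9.7365,-1.4278) cross=-18.655
θ=300°:   branch - wants cross < 0 → take C=(9.7365,-1.4278) (cross=-18.655)
θ=300°: ex = (C−B)/|BC| = (0.9671,0.2545); ey = (-0.2545,0.9671)
θ=300°: P = B + -2.20·ex + -2.09·ey = (0.4045,-6.0452)

θ=143°: -6.22 2.18
θ=234°: -4.74 -5.11
θ=300°: 0.40 -6.05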